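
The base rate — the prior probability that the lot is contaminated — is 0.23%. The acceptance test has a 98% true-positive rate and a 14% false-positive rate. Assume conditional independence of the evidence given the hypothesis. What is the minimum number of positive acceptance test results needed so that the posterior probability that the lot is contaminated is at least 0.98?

Prior odds: 0.0023 ÷ 0.9977 = 23/9977.
Likelihood ratio of a positive result = 0.98/0.14 = 7.
Target odds: 0.98 ÷ 0.02 = 49.
Need (23/9977) × 7ⁿ ≥ 49, i.e. 7ⁿ ≥ 488873/23.
7⁵ = 16807 falls short of 488873/23 but 7⁶ = 117649 reaches it, so n = 6.

6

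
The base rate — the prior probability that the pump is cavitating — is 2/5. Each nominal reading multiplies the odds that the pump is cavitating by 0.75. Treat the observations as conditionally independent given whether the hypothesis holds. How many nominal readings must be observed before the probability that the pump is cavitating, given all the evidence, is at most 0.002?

21

Prior odds = 0.4/0.6 = 2/3.
Likelihood ratio per nominal reading = 0.75.
Target posterior odds = 0.002/0.998 = 1/499.
Require 0.75ⁿ ≤ 1/499 ÷ (2/3) = 3/998.
0.75²⁰ ≈0.00317121 is still above 3/998 but 0.75²¹ ≈0.00237841 is at or below it, so n = 21.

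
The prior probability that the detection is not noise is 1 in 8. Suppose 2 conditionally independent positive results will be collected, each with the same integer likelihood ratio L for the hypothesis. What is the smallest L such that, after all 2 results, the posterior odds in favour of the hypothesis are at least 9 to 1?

Prior odds = 0.125/0.875 = 1/7.
Target odds = 9.
Need L² ≥ 9 ÷ (1/7) = 63.
7² = 49 < 63 ≤ 64 = 8², so L = 8.

8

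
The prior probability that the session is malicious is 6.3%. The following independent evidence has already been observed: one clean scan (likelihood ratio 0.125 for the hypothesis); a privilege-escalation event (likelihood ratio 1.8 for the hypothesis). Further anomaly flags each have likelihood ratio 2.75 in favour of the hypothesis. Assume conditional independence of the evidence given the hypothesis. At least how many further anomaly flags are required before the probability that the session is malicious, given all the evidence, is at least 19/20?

8

Prior odds = 0.063/0.937 = 63/937.
Combined Bayes factor of the evidence already in hand = 0.125 × 1.8 = 0.225.
Odds after that evidence = (63/937) × 0.225 = 567/37480.
Target odds = 0.95/0.05 = 19.
Need 2.75ⁿ ≥ 19 ÷ (567/37480) = 712120/567.
2.75⁷ = 19487171/16384 falls short of 712120/567 but 2.75⁸ = 214358881/65536 reaches it, so n = 8.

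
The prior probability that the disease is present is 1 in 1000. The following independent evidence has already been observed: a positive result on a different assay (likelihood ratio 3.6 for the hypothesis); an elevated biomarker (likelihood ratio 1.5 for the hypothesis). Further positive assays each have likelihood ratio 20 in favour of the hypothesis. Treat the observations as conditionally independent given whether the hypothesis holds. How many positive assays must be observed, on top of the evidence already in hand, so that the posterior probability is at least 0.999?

Prior odds = 0.001/0.999 = 1/999.
Combined Bayes factor of the evidence already in hand = 3.6 × 1.5 = 5.4.
Odds after that evidence = (1/999) × 5.4 = 1/185.
Target odds = 0.999/0.001 = 999.
Need 20ⁿ ≥ 999 ÷ (1/185) = 184815.
20⁴ = 160000 falls short of 184815 but 20⁵ = 3200000 reaches it, so n = 5.

5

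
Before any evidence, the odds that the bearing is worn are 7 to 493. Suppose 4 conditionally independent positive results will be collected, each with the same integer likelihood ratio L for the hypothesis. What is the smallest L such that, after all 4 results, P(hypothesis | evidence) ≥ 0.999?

Prior odds = 7/493.
Target odds = 0.999/0.001 = 999.
Need L⁴ ≥ 999 ÷ (7/493) = 492507/7.
16⁴ = 65536 < 492507/7 ≤ 83521 = 17⁴, so L = 17.

17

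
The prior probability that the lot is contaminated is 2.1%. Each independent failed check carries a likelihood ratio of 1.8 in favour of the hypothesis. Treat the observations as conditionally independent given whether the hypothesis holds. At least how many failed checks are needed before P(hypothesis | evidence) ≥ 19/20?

12

Prior odds: 0.021 ÷ 0.979 = 21/979.
Likelihood ratio per failed check = 1.8.
Target odds: 0.95 ÷ 0.05 = 19.
Require 1.8ⁿ ≥ 19 ÷ (21/979) = 18601/21.
1.8¹¹ ≈642.684 falls short of 18601/21 but 1.8¹² ≈1156.83 reaches it, so n = 12.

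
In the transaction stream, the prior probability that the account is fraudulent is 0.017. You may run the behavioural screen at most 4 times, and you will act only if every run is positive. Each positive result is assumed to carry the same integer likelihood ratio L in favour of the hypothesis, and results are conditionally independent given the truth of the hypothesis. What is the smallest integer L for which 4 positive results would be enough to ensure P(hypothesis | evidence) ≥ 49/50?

8

Prior odds = 0.017/0.983 = 17/983.
Target odds = 0.98/0.02 = 49.
Need L⁴ ≥ 49 ÷ (17/983) = 48167/17.
7⁴ = 2401 < 48167/17 ≤ 4096 = 8⁴, so L = 8.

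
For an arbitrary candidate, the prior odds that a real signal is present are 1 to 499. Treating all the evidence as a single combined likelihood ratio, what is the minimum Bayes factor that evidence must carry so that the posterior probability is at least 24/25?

Prior odds = 1/499.
Target odds = 0.96/0.04 = 24.
Required Bayes factor = 24 ÷ (1/499) = 11976.

11976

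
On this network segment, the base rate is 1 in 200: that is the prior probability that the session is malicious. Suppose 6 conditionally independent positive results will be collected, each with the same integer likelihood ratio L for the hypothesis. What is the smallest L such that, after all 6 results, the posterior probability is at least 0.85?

4

Prior odds = 0.005/0.995 = 1/199.
Target odds = 0.85/0.15 = 17/3.
Need L⁶ ≥ 17/3 ÷ (1/199) = 3383/3.
3⁶ = 729 < 3383/3 ≤ 4096 = 4⁶, so L = 4.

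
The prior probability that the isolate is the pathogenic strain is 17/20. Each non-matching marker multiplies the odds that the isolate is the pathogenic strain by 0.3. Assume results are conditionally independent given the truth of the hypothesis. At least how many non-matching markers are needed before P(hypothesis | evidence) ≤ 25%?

3

Prior odds = 0.85/0.15 = 17/3.
Likelihood ratio per non-matching marker = 0.3.
Target posterior odds = 0.25/0.75 = 1/3.
Need (17/3) × 0.3ⁿ ≤ 1/3, i.e. 0.3ⁿ ≤ 1/17.
0.3² = 0.09 is still above 1/17 but 0.3³ = 0.027 is at or below it, so n = 3.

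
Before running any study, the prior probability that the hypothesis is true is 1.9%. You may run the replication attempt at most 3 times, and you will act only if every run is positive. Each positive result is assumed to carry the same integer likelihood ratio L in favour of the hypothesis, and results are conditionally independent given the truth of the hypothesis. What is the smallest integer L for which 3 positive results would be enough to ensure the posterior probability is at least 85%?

7

Prior odds = 0.019/0.981 = 19/981.
Target odds = 0.85/0.15 = 17/3.
Need L³ ≥ 17/3 ÷ (19/981) = 5559/19.
6³ = 216 < 5559/19 ≤ 343 = 7³, so L = 7.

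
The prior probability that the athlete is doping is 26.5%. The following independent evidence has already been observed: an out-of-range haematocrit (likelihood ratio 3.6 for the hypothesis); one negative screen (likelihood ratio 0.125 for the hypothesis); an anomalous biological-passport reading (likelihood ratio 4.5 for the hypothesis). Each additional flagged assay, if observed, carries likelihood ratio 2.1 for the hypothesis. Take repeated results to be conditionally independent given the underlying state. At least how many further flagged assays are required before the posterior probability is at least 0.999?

10

Prior odds = 0.265/0.735 = 53/147.
Combined Bayes factor of the evidence already in hand = 3.6 × 0.125 × 4.5 = 2.025.
Odds after that evidence = (53/147) × 2.025 = 1431/1960.
Target odds = 0.999/0.001 = 999.
Need 2.1ⁿ ≥ 999 ÷ (1431/1960) = 72520/53.
2.1⁹ ≈794.28 falls short of 72520/53 but 2.1¹⁰ ≈1667.99 reaches it, so n = 10.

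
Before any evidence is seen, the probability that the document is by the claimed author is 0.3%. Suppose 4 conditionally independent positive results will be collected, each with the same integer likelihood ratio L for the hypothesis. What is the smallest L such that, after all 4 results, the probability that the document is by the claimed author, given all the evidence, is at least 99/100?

Prior odds = 0.003/0.997 = 3/997.
Target odds = 0.99/0.01 = 99.
Need L⁴ ≥ 99 ÷ (3/997) = 32901.
13⁴ = 28561 < 32901 ≤ 38416 = 14⁴, so L = 14.

14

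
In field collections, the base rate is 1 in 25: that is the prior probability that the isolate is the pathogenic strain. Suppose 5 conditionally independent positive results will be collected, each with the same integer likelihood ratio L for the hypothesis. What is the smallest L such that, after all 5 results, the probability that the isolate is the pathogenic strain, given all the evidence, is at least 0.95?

4

Prior odds = 0.04/0.96 = 1/24.
Target odds = 0.95/0.05 = 19.
Need L⁵ ≥ 19 ÷ (1/24) = 456.
3⁵ = 243 < 456 ≤ 1024 = 4⁵, so L = 4.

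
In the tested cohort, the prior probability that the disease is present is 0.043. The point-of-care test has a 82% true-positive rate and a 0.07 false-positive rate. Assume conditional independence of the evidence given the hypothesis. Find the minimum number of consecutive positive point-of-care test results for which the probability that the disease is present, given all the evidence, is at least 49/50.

3

Prior odds = 0.043/0.957 = 43/957.
Likelihood ratio of a positive result = 0.82/0.07 = 82/7.
Target odds: 0.98 ÷ 0.02 = 49.
Require (82/7)ⁿ ≥ 49 ÷ (43/957) = 46893/43.
(82/7)² = 6724/49 falls short of 46893/43 but (82/7)³ = 551368/343 reaches it, so n = 3.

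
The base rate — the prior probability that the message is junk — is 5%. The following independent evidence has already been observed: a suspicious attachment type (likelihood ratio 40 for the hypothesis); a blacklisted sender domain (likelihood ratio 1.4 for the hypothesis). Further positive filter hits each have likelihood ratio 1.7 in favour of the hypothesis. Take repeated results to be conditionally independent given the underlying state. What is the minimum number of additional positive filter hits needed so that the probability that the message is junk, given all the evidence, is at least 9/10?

3

Prior odds = 0.05/0.95 = 1/19.
Combined Bayes factor of the evidence already in hand = 40 × 1.4 = 56.
Odds after that evidence = (1/19) × 56 = 56/19.
Target odds = 0.9/0.1 = 9.
Need 1.7ⁿ ≥ 9 ÷ (56/19) = 171/56.
1.7² = 2.89 falls short of 171/56 but 1.7³ = 4.913 reaches it, so n = 3.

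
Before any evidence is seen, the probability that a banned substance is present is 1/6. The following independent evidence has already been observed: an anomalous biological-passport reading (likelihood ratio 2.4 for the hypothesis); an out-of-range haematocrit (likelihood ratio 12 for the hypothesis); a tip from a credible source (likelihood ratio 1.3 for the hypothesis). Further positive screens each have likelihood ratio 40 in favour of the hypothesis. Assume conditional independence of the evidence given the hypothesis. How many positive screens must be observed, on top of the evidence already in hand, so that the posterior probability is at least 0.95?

Prior odds = (1/6)/(5/6) = 0.2.
Combined Bayes factor of the evidence already in hand = 2.4 × 12 × 1.3 = 37.44.
Odds after that evidence = 0.2 × 37.44 = 7.488.
Target odds = 0.95/0.05 = 19.
Need 40ⁿ ≥ 19 ÷ 7.488 = 2375/936.
40¹ = 40, which meets the required 2375/936; so n = 1.

1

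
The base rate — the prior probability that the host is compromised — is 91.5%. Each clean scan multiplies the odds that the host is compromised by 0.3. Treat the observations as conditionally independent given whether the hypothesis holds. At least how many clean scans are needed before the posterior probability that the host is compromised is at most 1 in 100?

6

Prior odds = 0.915/0.085 = 183/17.
Likelihood ratio per clean scan = 0.3.
Target odds: 0.01 ÷ 0.99 = 1/99.
Require 0.3ⁿ ≤ 1/99 ÷ (183/17) = 17/18117.
0.3⁵ = 243/100000 is still above 17/18117 but 0.3⁶ = 729/1000000 is at or below it, so n = 6.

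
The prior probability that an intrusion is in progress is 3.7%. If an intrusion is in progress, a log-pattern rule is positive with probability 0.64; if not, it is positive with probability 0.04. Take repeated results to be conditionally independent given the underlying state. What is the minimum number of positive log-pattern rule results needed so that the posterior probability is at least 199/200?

4

Prior odds = 0.037/0.963 = 37/963.
Likelihood ratio of a positive = 0.64/0.04 = 16.
Target odds: 0.995 ÷ 0.005 = 199.
Require 16ⁿ ≥ 199 ÷ (37/963) = 191637/37.
16³ = 4096 falls short of 191637/37 but 16⁴ = 65536 reaches it, so n = 4.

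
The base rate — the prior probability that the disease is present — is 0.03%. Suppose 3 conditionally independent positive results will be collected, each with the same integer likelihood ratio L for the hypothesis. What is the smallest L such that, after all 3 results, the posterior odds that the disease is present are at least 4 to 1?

24

Prior odds = 0.0003/0.9997 = 3/9997.
Target odds = 4.
Need L³ ≥ 4 ÷ (3/9997) = 39988/3.
23³ = 12167 < 39988/3 ≤ 13824 = 24³, so L = 24.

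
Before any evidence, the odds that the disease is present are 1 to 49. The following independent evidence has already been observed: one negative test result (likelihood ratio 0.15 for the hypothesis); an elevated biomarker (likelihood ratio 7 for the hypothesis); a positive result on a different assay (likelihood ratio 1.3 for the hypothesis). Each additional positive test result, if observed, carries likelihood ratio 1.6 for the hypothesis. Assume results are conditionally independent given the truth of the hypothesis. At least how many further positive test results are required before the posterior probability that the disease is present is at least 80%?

Prior odds = 1/49.
Combined Bayes factor of the evidence already in hand = 0.15 × 7 × 1.3 = 1.365.
Odds after that evidence = (1/49) × 1.365 = 39/1400.
Target odds = 0.8/0.2 = 4.
Need 1.6ⁿ ≥ 4 ÷ (39/1400) = 5600/39.
1.6¹⁰ ≈109.951 falls short of 5600/39 but 1.6¹¹ ≈175.922 reaches it, so n = 11.

11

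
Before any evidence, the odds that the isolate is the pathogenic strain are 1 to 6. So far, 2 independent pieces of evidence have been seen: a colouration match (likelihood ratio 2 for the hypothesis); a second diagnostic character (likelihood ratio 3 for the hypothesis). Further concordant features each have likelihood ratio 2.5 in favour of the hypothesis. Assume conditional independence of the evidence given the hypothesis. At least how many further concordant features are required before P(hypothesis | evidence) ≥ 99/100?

Prior odds = 1/6.
Combined Bayes factor of the evidence already in hand = 2 × 3 = 6.
Odds after that evidence = (1/6) × 6 = 1.
Target odds = 0.99/0.01 = 99.
Need 2.5ⁿ ≥ 99 ÷ 1 = 99.
2.5⁵ = 97.65625 falls short of 99 but 2.5⁶ = 244.140625 reaches it, so n = 6.

6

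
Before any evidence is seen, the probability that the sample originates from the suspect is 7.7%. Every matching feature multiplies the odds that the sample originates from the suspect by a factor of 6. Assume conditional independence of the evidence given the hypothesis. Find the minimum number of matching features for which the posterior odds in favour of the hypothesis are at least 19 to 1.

Prior odds: 0.077 ÷ 0.923 = 77/923.
Likelihood ratio per matching feature = 6.
Target odds = 19.
Need (77/923) × 6ⁿ ≥ 19, i.e. 6ⁿ ≥ 17537/77.
6³ = 216 falls short of 17537/77 but 6⁴ = 1296 reaches it, so n = 4.

4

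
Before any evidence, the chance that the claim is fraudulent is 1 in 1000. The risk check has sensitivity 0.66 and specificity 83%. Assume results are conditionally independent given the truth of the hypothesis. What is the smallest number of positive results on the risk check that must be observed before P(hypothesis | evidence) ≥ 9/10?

7

Prior odds: 0.001 ÷ 0.999 = 1/999.
False-positive rate = 1 − 0.83 = 0.17; likelihood ratio of a positive = 0.66/0.17 = 66/17.
Target odds: 0.9 ÷ 0.1 = 9.
Require (66/17)ⁿ ≥ 9 ÷ (1/999) = 8991.
(66/17)⁶ ≈3424.29 falls short of 8991 but (66/17)⁷ ≈13294.3 reaches it, so n = 7.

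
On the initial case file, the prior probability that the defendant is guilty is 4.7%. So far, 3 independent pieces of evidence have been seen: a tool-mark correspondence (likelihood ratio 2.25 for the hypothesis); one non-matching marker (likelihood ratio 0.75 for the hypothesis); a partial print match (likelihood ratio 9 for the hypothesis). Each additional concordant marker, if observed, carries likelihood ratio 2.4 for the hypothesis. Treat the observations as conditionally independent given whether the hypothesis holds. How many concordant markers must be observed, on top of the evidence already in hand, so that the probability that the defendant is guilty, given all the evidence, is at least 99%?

6

Prior odds = 0.047/0.953 = 47/953.
Combined Bayes factor of the evidence already in hand = 2.25 × 0.75 × 9 = 15.1875.
Odds after that evidence = (47/953) × 15.1875 = 11421/15248.
Target odds = 0.99/0.01 = 99.
Need 2.4ⁿ ≥ 99 ÷ (11421/15248) = 167728/1269.
2.4⁵ = 79.62624 falls short of 167728/1269 but 2.4⁶ = 2985984/15625 reaches it, so n = 6.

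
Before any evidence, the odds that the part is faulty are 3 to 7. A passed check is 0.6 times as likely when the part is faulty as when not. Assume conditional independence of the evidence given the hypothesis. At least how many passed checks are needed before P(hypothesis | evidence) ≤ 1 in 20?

Prior odds = 3/7.
Likelihood ratio per passed check = 0.6.
Target odds: 0.05 ÷ 0.95 = 1/19.
Require 0.6ⁿ ≤ 1/19 ÷ (3/7) = 7/57.
0.6⁴ = 0.1296 is still above 7/57 but 0.6⁵ = 0.07776 is at or below it, so n = 5.

5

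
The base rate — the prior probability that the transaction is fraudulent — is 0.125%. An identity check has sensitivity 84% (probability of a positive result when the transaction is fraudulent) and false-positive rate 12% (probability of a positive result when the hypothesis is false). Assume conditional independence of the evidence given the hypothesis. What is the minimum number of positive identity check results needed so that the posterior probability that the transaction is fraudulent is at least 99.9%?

7

Prior odds: 0.00125 ÷ 0.99875 = 1/799.
Likelihood ratio of a positive result = 0.84/0.12 = 7.
Target odds: 0.999 ÷ 0.001 = 999.
Require 7ⁿ ≥ 999 ÷ (1/799) = 798201.
7⁶ = 117649 falls short of 798201 but 7⁷ = 823543 reaches it, so n = 7.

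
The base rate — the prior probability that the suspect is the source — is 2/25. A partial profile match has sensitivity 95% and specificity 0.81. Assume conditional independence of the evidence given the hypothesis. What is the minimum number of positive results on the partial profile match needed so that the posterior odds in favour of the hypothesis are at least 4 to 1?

3

Prior odds = 0.08/0.92 = 2/23.
False-positive rate = 1 − 0.81 = 0.19; likelihood ratio of a positive = 0.95/0.19 = 5.
Target odds = 4.
Require 5ⁿ ≥ 4 ÷ (2/23) = 46.
5² = 25 falls short of 46 but 5³ = 125 reaches it, so n = 3.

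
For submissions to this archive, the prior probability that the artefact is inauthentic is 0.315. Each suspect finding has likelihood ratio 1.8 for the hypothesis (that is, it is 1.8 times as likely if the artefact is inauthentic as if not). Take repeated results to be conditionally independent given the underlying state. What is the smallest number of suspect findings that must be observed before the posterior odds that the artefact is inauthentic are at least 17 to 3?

Prior odds = 0.315/0.685 = 63/137.
Likelihood ratio per suspect finding = 1.8.
Target odds = 17/3.
Require 1.8ⁿ ≥ 17/3 ÷ (63/137) = 2329/189.
1.8⁴ = 10.4976 falls short of 2329/189 but 1.8⁵ = 18.89568 reaches it, so n = 5.

5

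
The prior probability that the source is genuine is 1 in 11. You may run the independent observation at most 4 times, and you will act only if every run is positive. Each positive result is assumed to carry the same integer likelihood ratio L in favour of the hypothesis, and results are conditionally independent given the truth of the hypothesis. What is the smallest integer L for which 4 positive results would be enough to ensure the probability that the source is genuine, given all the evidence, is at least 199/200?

7

Prior odds = (1/11)/(10/11) = 0.1.
Target odds = 0.995/0.005 = 199.
Need L⁴ ≥ 199 ÷ 0.1 = 1990.
6⁴ = 1296 < 1990 ≤ 2401 = 7⁴, so L = 7.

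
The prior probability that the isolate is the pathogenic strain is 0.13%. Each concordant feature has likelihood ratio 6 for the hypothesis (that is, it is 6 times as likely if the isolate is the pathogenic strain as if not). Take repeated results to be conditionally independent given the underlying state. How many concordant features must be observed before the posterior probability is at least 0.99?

Prior odds = 0.0013/0.9987 = 13/9987.
Likelihood ratio per concordant feature = 6.
Target odds: 0.99 ÷ 0.01 = 99.
Require 6ⁿ ≥ 99 ÷ (13/9987) = 988713/13.
6⁶ = 46656 falls short of 988713/13 but 6⁷ = 279936 reaches it, so n = 7.

7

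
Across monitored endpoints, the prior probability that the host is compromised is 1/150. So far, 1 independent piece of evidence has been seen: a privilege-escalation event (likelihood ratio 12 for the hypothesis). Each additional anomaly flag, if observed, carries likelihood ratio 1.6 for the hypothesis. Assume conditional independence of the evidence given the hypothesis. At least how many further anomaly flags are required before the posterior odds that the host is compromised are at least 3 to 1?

8

Prior odds = (1/150)/(149/150) = 1/149.
Bayes factor of the evidence already in hand = 12.
Odds after that evidence = (1/149) × 12 = 12/149.
Target odds = 3.
Need 1.6ⁿ ≥ 3 ÷ (12/149) = 37.25.
1.6⁷ = 2097152/78125 falls short of 37.25 but 1.6⁸ = 16777216/390625 reaches it, so n = 8.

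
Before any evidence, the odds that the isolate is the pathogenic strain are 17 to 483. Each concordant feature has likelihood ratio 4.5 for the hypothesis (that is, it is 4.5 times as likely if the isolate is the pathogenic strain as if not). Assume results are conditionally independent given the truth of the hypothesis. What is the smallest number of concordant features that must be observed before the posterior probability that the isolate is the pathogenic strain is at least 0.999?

Prior odds = 17/483.
Likelihood ratio per concordant feature = 4.5.
Target odds: 0.999 ÷ 0.001 = 999.
Need (17/483) × 4.5ⁿ ≥ 999, i.e. 4.5ⁿ ≥ 482517/17.
4.5⁶ = 8303.765625 falls short of 482517/17 but 4.5⁷ = 4782969/128 reaches it, so n = 7.

7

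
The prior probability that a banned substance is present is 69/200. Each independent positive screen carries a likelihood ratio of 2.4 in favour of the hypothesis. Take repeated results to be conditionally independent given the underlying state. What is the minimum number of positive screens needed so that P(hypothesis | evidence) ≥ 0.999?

Prior odds = 0.345/0.655 = 69/131.
Likelihood ratio per positive screen = 2.4.
Target posterior odds = 0.999/0.001 = 999.
Need (69/131) × 2.4ⁿ ≥ 999, i.e. 2.4ⁿ ≥ 43623/23.
2.4⁸ = 429981696/390625 falls short of 43623/23 but 2.4⁹ ≈2641.81 reaches it, so n = 9.

9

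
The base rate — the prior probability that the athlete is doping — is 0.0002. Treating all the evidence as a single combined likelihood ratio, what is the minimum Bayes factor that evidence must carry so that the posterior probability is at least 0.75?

14997

Prior odds = 0.0002/0.9998 = 1/4999.
Target odds = 0.75/0.25 = 3.
Required Bayes factor = 3 ÷ (1/4999) = 14997.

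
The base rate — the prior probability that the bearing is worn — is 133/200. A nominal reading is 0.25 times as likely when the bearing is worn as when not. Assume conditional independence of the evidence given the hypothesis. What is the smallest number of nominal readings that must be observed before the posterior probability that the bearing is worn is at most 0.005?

5

Prior odds = 0.665/0.335 = 133/67.
Likelihood ratio per nominal reading = 0.25.
Target posterior odds = 0.005/0.995 = 1/199.
Require 0.25ⁿ ≤ 1/199 ÷ (133/67) = 67/26467.
0.25⁴ = 0.00390625 is still above 67/26467 but 0.25⁵ = 1/1024 is at or below it, so n = 5.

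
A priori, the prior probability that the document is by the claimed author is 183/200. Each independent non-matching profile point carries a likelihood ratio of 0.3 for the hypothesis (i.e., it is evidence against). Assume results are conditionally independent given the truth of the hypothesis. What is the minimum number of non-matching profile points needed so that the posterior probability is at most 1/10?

4

Prior odds: 0.915 ÷ 0.085 = 183/17.
Likelihood ratio per non-matching profile point = 0.3.
Target odds: 0.1 ÷ 0.9 = 1/9.
Require 0.3ⁿ ≤ 1/9 ÷ (183/17) = 17/1647.
0.3³ = 0.027 is still above 17/1647 but 0.3⁴ = 0.0081 is at or below it, so n = 4.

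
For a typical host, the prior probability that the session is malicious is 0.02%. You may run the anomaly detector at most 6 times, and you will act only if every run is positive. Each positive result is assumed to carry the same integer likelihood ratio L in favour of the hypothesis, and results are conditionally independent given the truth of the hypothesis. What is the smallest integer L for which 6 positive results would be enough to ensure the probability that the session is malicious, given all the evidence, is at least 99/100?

Prior odds = 0.0002/0.9998 = 1/4999.
Target odds = 0.99/0.01 = 99.
Need L⁶ ≥ 99 ÷ (1/4999) = 494901.
8⁶ = 262144 < 494901 ≤ 531441 = 9⁶, so L = 9.

9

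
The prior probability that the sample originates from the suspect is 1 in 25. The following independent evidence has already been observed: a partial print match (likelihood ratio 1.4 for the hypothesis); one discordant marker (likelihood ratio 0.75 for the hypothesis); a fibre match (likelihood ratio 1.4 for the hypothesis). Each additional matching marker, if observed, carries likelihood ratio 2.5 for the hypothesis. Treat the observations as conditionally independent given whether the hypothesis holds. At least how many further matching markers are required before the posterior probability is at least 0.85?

Prior odds = 0.04/0.96 = 1/24.
Combined Bayes factor of the evidence already in hand = 1.4 × 0.75 × 1.4 = 1.47.
Odds after that evidence = (1/24) × 1.47 = 0.06125.
Target odds = 0.85/0.15 = 17/3.
Need 2.5ⁿ ≥ 17/3 ÷ 0.06125 = 13600/147.
2.5⁴ = 39.0625 falls short of 13600/147 but 2.5⁵ = 97.65625 reaches it, so n = 5.

5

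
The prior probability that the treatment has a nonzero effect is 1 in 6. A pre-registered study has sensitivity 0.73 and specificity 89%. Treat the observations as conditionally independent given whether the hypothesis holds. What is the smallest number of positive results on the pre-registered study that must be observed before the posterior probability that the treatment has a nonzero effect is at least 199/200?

4

Prior odds = (1/6)/(5/6) = 0.2.
False-positive rate = 1 − 0.89 = 0.11; likelihood ratio of a positive = 0.73/0.11 = 73/11.
Target odds: 0.995 ÷ 0.005 = 199.
Require (73/11)ⁿ ≥ 199 ÷ 0.2 = 995.
(73/11)³ = 389017/1331 falls short of 995 but (73/11)⁴ = 28398241/14641 reaches it, so n = 4.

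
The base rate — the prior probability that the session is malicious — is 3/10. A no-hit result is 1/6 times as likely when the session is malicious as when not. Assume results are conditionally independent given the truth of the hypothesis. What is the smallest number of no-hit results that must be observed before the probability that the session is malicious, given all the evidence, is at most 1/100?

3

Prior odds: 0.3 ÷ 0.7 = 3/7.
Likelihood ratio per no-hit result = 1/6.
Target odds: 0.01 ÷ 0.99 = 1/99.
Need (3/7) × (1/6)ⁿ ≤ 1/99, i.e. (1/6)ⁿ ≤ 7/297.
(1/6)² = 1/36 is still above 7/297 but (1/6)³ = 1/216 is at or below it, so n = 3.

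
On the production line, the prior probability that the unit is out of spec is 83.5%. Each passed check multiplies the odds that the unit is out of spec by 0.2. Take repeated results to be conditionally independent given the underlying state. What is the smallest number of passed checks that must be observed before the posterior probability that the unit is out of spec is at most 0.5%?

5

Prior odds = 0.835/0.165 = 167/33.
Likelihood ratio per passed check = 0.2.
Target odds: 0.005 ÷ 0.995 = 1/199.
Require 0.2ⁿ ≤ 1/199 ÷ (167/33) = 33/33233.
0.2⁴ = 0.0016 is still above 33/33233 but 0.2⁵ = 0.00032 is at or below it, so n = 5.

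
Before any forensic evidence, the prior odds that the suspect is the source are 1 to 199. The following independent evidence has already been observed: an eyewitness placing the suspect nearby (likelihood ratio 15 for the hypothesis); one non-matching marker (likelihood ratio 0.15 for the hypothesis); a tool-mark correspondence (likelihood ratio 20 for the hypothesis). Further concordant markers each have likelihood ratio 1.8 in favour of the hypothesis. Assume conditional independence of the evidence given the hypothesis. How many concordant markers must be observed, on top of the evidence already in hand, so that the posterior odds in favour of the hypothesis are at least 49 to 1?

Prior odds = 1/199.
Combined Bayes factor of the evidence already in hand = 15 × 0.15 × 20 = 45.
Odds after that evidence = (1/199) × 45 = 45/199.
Target odds = 49.
Need 1.8ⁿ ≥ 49 ÷ (45/199) = 9751/45.
1.8⁹ = 387420489/1953125 falls short of 9751/45 but 1.8¹⁰ ≈357.047 reaches it, so n = 10.

10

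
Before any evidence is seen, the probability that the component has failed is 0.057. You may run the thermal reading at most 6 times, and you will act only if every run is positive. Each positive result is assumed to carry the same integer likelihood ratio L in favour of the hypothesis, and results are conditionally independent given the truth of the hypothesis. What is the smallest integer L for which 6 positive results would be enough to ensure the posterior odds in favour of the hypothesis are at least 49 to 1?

Prior odds = 0.057/0.943 = 57/943.
Target odds = 49.
Need L⁶ ≥ 49 ÷ (57/943) = 46207/57.
3⁶ = 729 < 46207/57 ≤ 4096 = 4⁶, so L = 4.

4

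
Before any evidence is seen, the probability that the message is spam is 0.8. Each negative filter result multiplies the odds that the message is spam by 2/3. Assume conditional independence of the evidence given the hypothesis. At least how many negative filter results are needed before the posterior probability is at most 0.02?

14

Prior odds = 0.8/0.2 = 4.
Likelihood ratio per negative filter result = 2/3.
Target odds: 0.02 ÷ 0.98 = 1/49.
Need 4 × (2/3)ⁿ ≤ 1/49, i.e. (2/3)ⁿ ≤ 1/196.
(2/3)¹³ = 8192/1594323 is still above 1/196 but (2/3)¹⁴ = 16384/4782969 is at or below it, so n = 14.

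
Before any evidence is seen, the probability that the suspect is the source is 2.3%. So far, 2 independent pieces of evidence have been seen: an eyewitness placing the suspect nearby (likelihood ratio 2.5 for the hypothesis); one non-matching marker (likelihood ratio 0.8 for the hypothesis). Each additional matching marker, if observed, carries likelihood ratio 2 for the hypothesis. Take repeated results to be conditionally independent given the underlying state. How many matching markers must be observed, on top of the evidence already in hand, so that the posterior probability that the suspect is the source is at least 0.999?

Prior odds = 0.023/0.977 = 23/977.
Combined Bayes factor of the evidence already in hand = 2.5 × 0.8 = 2.
Odds after that evidence = (23/977) × 2 = 46/977.
Target odds = 0.999/0.001 = 999.
Need 2ⁿ ≥ 999 ÷ (46/977) = 976023/46.
2¹⁴ = 16384 falls short of 976023/46 but 2¹⁵ = 32768 reaches it, so n = 15.

15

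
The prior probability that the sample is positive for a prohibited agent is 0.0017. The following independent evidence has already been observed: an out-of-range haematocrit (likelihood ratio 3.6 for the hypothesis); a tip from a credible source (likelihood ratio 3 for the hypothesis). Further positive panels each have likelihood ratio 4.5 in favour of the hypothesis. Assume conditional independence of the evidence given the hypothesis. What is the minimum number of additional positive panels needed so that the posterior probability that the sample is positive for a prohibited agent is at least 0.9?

5

Prior odds = 0.0017/0.9983 = 17/9983.
Combined Bayes factor of the evidence already in hand = 3.6 × 3 = 10.8.
Odds after that evidence = (17/9983) × 10.8 = 918/49915.
Target odds = 0.9/0.1 = 9.
Need 4.5ⁿ ≥ 9 ÷ (918/49915) = 49915/102.
4.5⁴ = 410.0625 falls short of 49915/102 but 4.5⁵ = 1845.28125 reaches it, so n = 5.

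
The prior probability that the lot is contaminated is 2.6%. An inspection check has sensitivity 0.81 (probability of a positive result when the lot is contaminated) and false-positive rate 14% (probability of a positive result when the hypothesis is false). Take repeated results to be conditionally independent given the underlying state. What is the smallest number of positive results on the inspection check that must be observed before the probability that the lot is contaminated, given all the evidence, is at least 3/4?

Prior odds: 0.026 ÷ 0.974 = 13/487.
Likelihood ratio of a positive result = 0.81/0.14 = 81/14.
Target odds: 0.75 ÷ 0.25 = 3.
Require (81/14)ⁿ ≥ 3 ÷ (13/487) = 1461/13.
(81/14)² = 6561/196 falls short of 1461/13 but (81/14)³ = 531441/2744 reaches it, so n = 3.

3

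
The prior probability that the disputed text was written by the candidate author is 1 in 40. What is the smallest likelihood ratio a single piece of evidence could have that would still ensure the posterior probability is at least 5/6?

Prior odds = 0.025/0.975 = 1/39.
Target odds = (5/6)/(1/6) = 5.
Required Bayes factor = 5 ÷ (1/39) = 195.

195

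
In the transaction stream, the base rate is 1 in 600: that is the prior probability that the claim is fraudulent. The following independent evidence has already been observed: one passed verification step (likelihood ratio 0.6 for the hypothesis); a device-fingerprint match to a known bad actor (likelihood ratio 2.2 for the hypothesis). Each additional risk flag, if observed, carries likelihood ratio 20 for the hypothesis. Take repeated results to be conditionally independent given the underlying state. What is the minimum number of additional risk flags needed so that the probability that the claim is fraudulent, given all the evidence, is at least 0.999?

Prior odds = (1/600)/(599/600) = 1/599.
Combined Bayes factor of the evidence already in hand = 0.6 × 2.2 = 1.32.
Odds after that evidence = (1/599) × 1.32 = 33/14975.
Target odds = 0.999/0.001 = 999.
Need 20ⁿ ≥ 999 ÷ (33/14975) = 4986675/11.
20⁴ = 160000 falls short of 4986675/11 but 20⁵ = 3200000 reaches it, so n = 5.

5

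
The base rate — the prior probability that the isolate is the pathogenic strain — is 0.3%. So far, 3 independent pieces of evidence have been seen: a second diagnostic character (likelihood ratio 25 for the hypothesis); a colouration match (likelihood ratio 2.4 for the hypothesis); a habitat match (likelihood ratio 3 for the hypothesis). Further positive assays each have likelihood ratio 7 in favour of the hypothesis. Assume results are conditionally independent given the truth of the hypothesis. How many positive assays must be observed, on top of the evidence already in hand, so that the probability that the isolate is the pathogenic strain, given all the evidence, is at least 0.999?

4

Prior odds = 0.003/0.997 = 3/997.
Combined Bayes factor of the evidence already in hand = 25 × 2.4 × 3 = 180.
Odds after that evidence = (3/997) × 180 = 540/997.
Target odds = 0.999/0.001 = 999.
Need 7ⁿ ≥ 999 ÷ (540/997) = 1844.45.
7³ = 343 falls short of 1844.45 but 7⁴ = 2401 reaches it, so n = 4.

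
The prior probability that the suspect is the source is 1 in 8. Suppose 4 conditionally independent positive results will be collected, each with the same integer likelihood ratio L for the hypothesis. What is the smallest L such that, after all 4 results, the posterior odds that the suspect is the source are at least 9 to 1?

3

Prior odds = 0.125/0.875 = 1/7.
Target odds = 9.
Need L⁴ ≥ 9 ÷ (1/7) = 63.
2⁴ = 16 < 63 ≤ 81 = 3⁴, so L = 3.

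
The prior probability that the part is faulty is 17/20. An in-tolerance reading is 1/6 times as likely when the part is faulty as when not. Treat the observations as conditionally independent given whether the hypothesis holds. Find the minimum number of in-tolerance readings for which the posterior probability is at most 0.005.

Prior odds: 0.85 ÷ 0.15 = 17/3.
Likelihood ratio per in-tolerance reading = 1/6.
Target posterior odds = 0.005/0.995 = 1/199.
Need (17/3) × (1/6)ⁿ ≤ 1/199, i.e. (1/6)ⁿ ≤ 3/3383.
(1/6)³ = 1/216 is still above 3/3383 but (1/6)⁴ = 1/1296 is at or below it, so n = 4.

4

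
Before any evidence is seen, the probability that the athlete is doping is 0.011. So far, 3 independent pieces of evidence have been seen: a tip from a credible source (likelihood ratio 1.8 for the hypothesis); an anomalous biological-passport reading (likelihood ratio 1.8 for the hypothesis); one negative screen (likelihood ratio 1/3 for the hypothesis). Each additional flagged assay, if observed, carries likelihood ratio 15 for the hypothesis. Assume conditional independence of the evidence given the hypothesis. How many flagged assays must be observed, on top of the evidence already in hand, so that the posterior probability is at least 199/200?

4

Prior odds = 0.011/0.989 = 11/989.
Combined Bayes factor of the evidence already in hand = 1.8 × 1.8 × (1/3) = 1.08.
Odds after that evidence = (11/989) × 1.08 = 297/24725.
Target odds = 0.995/0.005 = 199.
Need 15ⁿ ≥ 199 ÷ (297/24725) = 4920275/297.
15³ = 3375 falls short of 4920275/297 but 15⁴ = 50625 reaches it, so n = 4.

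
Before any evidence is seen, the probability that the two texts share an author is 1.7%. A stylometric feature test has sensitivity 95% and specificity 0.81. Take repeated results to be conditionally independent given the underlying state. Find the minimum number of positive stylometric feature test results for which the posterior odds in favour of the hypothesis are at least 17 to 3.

Prior odds = 0.017/0.983 = 17/983.
False-positive rate = 1 − 0.81 = 0.19; likelihood ratio of a positive = 0.95/0.19 = 5.
Target odds = 17/3.
Require 5ⁿ ≥ 17/3 ÷ (17/983) = 983/3.
5³ = 125 falls short of 983/3 but 5⁴ = 625 reaches it, so n = 4.

4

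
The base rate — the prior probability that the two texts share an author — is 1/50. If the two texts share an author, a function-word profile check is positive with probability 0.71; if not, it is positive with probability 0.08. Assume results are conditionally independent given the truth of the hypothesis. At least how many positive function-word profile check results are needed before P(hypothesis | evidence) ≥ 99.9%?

5

Prior odds: 0.02 ÷ 0.98 = 1/49.
Likelihood ratio of a positive = 0.71/0.08 = 8.875.
Target odds: 0.999 ÷ 0.001 = 999.
Need (1/49) × 8.875ⁿ ≥ 999, i.e. 8.875ⁿ ≥ 48951.
8.875⁴ = 25411681/4096 falls short of 48951 but 8.875⁵ ≈55060.7 reaches it, so n = 5.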